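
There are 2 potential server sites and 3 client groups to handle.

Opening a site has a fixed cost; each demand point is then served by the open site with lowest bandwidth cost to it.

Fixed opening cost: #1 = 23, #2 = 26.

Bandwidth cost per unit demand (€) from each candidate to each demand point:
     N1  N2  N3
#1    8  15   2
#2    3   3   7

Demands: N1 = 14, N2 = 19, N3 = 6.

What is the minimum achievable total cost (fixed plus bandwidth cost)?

160

Open {#1, #2}: assign each demand point to its cheapest open site.
  N1→#2 14×3=42, N2→#2 19×3=57, N3→#1 6×2=12
  bandwidth cost 111, fixed 49 → total 160.
Compare {#2}: bandwidth cost 141 + fixed 26 = 167.
Compare {#1}: bandwidth cost 409 + fixed 23 = 432.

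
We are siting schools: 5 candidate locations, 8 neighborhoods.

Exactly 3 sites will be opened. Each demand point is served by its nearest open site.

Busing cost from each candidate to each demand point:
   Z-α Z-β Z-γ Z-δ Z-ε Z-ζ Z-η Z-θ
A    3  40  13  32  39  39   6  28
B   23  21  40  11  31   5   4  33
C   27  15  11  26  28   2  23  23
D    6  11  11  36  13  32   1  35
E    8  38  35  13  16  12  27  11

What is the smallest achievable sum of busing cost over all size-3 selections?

Open {C, D, E}.
  Z-α→D 6, Z-β→D 11, Z-γ→C 11, Z-δ→E 13, Z-ε→D 13, Z-ζ→C 2, Z-η→D 1, Z-θ→E 11  ⇒ total 68.
Compare {B, D, E}: total 69.
Compare {A, D, E}: total 75.
No size-3 selection does better; minimum is 68.

68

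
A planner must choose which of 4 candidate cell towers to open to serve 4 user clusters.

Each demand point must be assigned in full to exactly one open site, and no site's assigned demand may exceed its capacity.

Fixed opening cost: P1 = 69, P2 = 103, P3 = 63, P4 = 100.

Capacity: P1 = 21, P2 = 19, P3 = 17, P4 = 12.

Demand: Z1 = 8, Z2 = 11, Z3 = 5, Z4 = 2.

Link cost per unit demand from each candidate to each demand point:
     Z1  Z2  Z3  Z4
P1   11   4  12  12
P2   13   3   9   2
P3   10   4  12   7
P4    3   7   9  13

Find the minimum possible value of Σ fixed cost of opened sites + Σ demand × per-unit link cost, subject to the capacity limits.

Open {P2, P4}; cheapest assignment that respects the capacities:
  P2 (cap 19, load 18): Z2, Z3, Z4 — cost 11×3 + 5×9 + 2×2 = 82
  P4 (cap 12, load 8): Z1 — cost 8×3 = 24
  Shipping 106, fixed 203 → total 309.
  Any other capacity-feasible assignment to {P2, P4} ships for at least 106.
Compare {P3, P4}: its best feasible assignment gives total 317.
Compare {P1, P4}: its best feasible assignment gives total 321.
Every other set of open sites that can feasibly serve all demand totals ≥ 317 even under its best assignment. Minimum: 309.

309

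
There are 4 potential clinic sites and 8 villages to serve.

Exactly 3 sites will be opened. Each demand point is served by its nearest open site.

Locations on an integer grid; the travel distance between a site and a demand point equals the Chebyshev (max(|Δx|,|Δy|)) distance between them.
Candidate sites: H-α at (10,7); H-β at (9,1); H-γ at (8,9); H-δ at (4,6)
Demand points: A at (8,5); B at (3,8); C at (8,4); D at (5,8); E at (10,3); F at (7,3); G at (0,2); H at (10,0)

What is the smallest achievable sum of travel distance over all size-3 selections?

Open {H-α, H-β, H-δ}.
  A→H-α 2, B→H-δ 2, C→H-α 3, D→H-δ 2, E→H-β 2, F→H-β 2, G→H-δ 4, H→H-β 1  ⇒ total 18.
Compare {H-β, H-γ, H-δ}: total 20.
Compare {H-α, H-β, H-γ}: total 26.
No size-3 selection does better; minimum is 18.

18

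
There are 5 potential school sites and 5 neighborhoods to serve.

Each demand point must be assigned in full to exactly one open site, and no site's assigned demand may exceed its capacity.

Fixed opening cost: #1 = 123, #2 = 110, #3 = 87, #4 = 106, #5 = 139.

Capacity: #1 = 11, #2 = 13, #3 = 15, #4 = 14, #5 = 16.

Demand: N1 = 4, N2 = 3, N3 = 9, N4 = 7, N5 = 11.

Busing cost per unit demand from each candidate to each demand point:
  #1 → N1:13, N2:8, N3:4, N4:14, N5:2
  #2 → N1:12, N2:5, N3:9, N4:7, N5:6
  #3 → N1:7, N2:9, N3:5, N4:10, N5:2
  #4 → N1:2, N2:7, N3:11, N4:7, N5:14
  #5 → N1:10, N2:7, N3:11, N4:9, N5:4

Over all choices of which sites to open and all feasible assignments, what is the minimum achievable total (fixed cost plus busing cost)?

Open {#1, #3, #4}; cheapest assignment that respects the capacities:
  #1 (cap 11, load 9): N3 — cost 9×4 = 36
  #3 (cap 15, load 11): N5 — cost 11×2 = 22
  #4 (cap 14, load 14): N1, N2, N4 — cost 4×2 + 3×7 + 7×7 = 78
  Shipping 136, fixed 316 → total 452.
  Any other capacity-feasible assignment to {#1, #3, #4} ships for at least 136.
Compare {#1, #2, #3}: its best feasible assignment gives total 470.
Compare {#2, #3, #4}: its best feasible assignment gives total 478.
Every other set of open sites that can feasibly serve all demand totals ≥ 470 even under its best assignment. Minimum: 452.

452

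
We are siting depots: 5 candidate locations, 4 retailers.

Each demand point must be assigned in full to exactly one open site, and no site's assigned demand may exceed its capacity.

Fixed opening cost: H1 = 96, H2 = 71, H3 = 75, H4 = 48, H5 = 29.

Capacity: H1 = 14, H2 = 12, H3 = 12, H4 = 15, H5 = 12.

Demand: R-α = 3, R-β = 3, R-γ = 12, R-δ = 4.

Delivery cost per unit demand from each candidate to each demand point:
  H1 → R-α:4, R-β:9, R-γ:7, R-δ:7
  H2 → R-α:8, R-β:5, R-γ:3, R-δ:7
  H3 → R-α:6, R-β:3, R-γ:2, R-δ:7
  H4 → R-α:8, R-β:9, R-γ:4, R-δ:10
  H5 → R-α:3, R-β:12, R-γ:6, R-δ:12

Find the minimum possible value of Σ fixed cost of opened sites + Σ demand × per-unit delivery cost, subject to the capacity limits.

209

Open {H4, H5}; cheapest assignment that respects the capacities:
  H4 (cap 15, load 15): R-β, R-γ — cost 3×9 + 12×4 = 75
  H5 (cap 12, load 7): R-α, R-δ — cost 3×3 + 4×12 = 57
  Shipping 132, fixed 77 → total 209.
  Any other capacity-feasible assignment to {H4, H5} ships for at least 132.
Compare {H3, H5}: its best feasible assignment gives total 221.
Compare {H3, H4}: its best feasible assignment gives total 226.
Every other set of open sites that can feasibly serve all demand totals ≥ 221 even under its best assignment. Minimum: 209.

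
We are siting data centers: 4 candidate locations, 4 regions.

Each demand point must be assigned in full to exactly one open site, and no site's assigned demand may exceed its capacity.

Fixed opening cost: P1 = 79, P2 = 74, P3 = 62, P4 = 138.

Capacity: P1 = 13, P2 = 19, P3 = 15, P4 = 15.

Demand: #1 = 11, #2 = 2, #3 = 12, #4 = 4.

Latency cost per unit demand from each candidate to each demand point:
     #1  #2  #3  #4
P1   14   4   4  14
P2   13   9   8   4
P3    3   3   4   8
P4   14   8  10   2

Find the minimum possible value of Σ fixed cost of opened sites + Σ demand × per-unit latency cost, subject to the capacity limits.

287

Open {P2, P3}; cheapest assignment that respects the capacities:
  P2 (cap 19, load 16): #3, #4 — cost 12×8 + 4×4 = 112
  P3 (cap 15, load 13): #1, #2 — cost 11×3 + 2×3 = 39
  Shipping 151, fixed 136 → total 287.
  Any other capacity-feasible assignment to {P2, P3} ships for at least 151.
Compare {P1, P2, P3}: its best feasible assignment gives total 318.
Compare {P1, P3, P4}: its best feasible assignment gives total 374.
Every other set of open sites that can feasibly serve all demand totals ≥ 318 even under its best assignment. Minimum: 287.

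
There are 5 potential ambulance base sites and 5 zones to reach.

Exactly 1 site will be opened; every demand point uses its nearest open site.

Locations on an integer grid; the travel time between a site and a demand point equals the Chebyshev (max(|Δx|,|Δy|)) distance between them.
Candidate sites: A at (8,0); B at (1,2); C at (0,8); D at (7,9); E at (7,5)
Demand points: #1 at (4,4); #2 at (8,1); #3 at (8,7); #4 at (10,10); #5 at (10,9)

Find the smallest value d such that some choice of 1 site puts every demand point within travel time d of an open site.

Open {E}.
  Farthest demand point is #4 at travel time 5 (to E); all others are ≤ 5.
With {D} the worst case is 8.
With {B} the worst case is 9.
No size-1 selection achieves below 5.

5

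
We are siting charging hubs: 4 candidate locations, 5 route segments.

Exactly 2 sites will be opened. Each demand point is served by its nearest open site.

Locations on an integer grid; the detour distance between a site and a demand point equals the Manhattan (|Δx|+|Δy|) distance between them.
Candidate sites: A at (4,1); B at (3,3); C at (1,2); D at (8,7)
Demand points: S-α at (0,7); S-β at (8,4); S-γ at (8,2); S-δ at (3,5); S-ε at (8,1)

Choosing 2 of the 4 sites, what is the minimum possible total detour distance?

23

Open {B, D}.
  S-α→B 7, S-β→D 3, S-γ→D 5, S-δ→B 2, S-ε→D 6  ⇒ total 23.
Compare {A, B}: total 24.
Compare {A, D}: total 25.
No size-2 selection does better; minimum is 23.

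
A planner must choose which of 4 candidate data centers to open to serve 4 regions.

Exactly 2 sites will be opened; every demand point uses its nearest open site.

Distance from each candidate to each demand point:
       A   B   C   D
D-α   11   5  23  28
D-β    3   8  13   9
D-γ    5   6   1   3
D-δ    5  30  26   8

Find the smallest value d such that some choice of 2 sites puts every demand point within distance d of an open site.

5

Open {D-α, D-γ}.
  Farthest demand point is A at distance 5 (to D-γ); all others are ≤ 5.
With {D-β, D-γ} the worst case is 6.
With {D-γ, D-δ} the worst case is 6.
No size-2 selection achieves below 5.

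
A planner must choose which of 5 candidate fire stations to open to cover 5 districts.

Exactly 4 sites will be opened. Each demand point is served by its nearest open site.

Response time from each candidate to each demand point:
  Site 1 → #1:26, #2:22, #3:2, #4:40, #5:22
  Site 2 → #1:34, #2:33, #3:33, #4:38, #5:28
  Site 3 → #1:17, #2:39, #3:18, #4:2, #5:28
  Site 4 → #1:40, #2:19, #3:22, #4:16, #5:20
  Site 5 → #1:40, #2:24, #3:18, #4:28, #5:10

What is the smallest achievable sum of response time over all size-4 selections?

Open {Site 1, Site 3, Site 4, Site 5}.
  #1→Site 3 17, #2→Site 4 19, #3→Site 1 2, #4→Site 3 2, #5→Site 5 10  ⇒ total 50.
Compare {Site 1, Site 2, Site 3, Site 5}: total 53.
Compare {Site 1, Site 2, Site 3, Site 4}: total 60.
No size-4 selection does better; minimum is 50.

50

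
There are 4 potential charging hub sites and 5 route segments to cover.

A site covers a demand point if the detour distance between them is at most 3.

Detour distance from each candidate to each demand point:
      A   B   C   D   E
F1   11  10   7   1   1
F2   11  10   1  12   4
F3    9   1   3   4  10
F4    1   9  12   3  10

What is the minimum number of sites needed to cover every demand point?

Coverage sets (demand points within 3 of each site):
  F1: {D, E}
  F2: {C}
  F3: {B, C}
  F4: {A, D}
No 2 sites suffice: every size-2 union leaves at least one demand point uncovered.
But {F1, F3, F4} covers everything, so the minimum is 3.

3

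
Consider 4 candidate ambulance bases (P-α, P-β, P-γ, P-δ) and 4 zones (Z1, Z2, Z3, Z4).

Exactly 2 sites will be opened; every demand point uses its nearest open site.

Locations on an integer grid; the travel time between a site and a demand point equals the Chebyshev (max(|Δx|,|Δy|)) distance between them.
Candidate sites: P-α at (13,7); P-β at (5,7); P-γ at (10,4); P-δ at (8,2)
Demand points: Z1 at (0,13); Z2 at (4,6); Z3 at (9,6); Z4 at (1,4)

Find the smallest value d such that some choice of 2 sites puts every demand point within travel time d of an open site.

Open {P-α, P-β}.
  Farthest demand point is Z1 at travel time 6 (to P-β); all others are ≤ 6.
With {P-β, P-γ} the worst case is 6.
With {P-β, P-δ} the worst case is 6.
No size-2 selection achieves below 6.

6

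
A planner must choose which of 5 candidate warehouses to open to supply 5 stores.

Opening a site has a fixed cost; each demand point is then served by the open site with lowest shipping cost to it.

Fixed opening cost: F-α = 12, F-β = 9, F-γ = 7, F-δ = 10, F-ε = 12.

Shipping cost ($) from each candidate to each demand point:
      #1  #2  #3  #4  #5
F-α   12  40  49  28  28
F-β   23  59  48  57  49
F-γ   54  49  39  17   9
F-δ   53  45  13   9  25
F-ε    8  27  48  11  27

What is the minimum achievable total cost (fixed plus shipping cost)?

95

Open {F-γ, F-δ, F-ε}: assign each demand point to its cheapest open site.
  #1→F-ε 8, #2→F-ε 27, #3→F-δ 13, #4→F-δ 9, #5→F-γ 9
  shipping cost 66, fixed 29 → total 95.
Compare {F-δ, F-ε}: shipping cost 82 + fixed 22 = 104.
Compare {F-β, F-γ, F-δ, F-ε}: shipping cost 66 + fixed 38 = 104.
Compare {F-α, F-γ, F-δ, F-ε}: shipping cost 66 + fixed 41 = 107.
All other subsets cost ≥ 104. Minimum total cost: 95.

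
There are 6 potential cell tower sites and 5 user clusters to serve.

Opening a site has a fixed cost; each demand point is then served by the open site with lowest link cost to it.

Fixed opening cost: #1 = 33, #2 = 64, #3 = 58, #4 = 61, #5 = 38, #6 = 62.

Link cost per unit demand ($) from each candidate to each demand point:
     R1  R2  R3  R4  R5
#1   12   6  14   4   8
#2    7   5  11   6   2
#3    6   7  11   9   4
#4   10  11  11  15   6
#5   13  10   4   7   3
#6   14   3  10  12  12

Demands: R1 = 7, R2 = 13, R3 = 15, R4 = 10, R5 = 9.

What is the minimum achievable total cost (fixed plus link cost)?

354

Open {#2, #5}: assign each demand point to its cheapest open site.
  R1→#2 7×7=49, R2→#2 13×5=65, R3→#5 15×4=60, R4→#2 10×6=60, R5→#2 9×2=18
  link cost 252, fixed 102 → total 354.
Compare {#1, #5}: link cost 289 + fixed 71 = 360.
Compare {#1, #2, #5}: link cost 232 + fixed 135 = 367.
Compare {#1, #3, #5}: link cost 247 + fixed 129 = 376.
All other subsets cost ≥ 360. Minimum total cost: 354.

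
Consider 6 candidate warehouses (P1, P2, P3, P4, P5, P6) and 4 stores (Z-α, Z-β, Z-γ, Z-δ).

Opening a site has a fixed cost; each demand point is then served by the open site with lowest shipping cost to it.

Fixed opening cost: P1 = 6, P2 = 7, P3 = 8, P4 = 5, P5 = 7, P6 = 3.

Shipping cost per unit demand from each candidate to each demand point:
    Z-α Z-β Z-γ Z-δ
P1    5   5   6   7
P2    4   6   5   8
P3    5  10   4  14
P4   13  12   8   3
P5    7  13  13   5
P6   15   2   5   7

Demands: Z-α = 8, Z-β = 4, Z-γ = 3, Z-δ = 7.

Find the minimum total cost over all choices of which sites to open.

91

Open {P2, P4, P6}: assign each demand point to its cheapest open site.
  Z-α→P2 8×4=32, Z-β→P6 4×2=8, Z-γ→P2 3×5=15, Z-δ→P4 7×3=21
  shipping cost 76, fixed 15 → total 91.
Compare {P2, P3, P4, P6}: shipping cost 73 + fixed 23 = 96.
Compare {P3, P4, P6}: shipping cost 81 + fixed 16 = 97.
Compare {P1, P2, P4, P6}: shipping cost 76 + fixed 21 = 97.
All other subsets cost ≥ 96. Minimum total cost: 91.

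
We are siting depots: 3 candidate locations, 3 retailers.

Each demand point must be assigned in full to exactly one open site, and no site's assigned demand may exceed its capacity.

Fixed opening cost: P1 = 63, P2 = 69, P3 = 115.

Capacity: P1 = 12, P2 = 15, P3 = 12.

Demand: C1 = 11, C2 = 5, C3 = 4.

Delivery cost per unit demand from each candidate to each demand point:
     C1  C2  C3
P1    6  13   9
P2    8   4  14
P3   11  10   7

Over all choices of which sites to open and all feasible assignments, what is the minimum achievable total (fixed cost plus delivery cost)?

Open {P1, P2}; cheapest assignment that respects the capacities:
  P1 (cap 12, load 11): C1 — cost 11×6 = 66
  P2 (cap 15, load 9): C2, C3 — cost 5×4 + 4×14 = 76
  Shipping 142, fixed 132 → total 274.
  Any other capacity-feasible assignment to {P1, P2} ships for at least 142.
Compare {P1, P3}: its best feasible assignment gives total 322.
Compare {P2, P3}: its best feasible assignment gives total 350.
Every other set of open sites that can feasibly serve all demand totals ≥ 322 even under its best assignment. Minimum: 274.

274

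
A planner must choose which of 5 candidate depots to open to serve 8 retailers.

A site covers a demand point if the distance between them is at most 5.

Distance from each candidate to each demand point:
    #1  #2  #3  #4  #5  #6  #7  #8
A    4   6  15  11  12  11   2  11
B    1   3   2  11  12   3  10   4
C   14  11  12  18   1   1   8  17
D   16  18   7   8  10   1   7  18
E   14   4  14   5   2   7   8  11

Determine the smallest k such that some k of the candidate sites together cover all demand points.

3

Coverage sets (demand points within 5 of each site):
  A: {#1, #7}
  B: {#1, #2, #3, #6, #8}
  C: {#5, #6}
  D: {#6}
  E: {#2, #4, #5}
No 2 sites suffice: every size-2 union leaves at least one demand point uncovered.
But {A, B, E} covers everything, so the minimum is 3.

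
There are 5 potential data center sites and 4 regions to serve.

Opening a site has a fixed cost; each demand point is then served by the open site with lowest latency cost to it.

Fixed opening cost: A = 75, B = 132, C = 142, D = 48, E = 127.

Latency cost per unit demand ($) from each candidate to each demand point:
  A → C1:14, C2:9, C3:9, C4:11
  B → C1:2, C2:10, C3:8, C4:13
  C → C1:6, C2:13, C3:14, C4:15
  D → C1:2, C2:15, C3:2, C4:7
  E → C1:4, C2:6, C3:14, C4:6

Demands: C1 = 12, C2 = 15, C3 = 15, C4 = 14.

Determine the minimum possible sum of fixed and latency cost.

403

Open {D, E}: assign each demand point to its cheapest open site.
  C1→D 12×2=24, C2→E 15×6=90, C3→D 15×2=30, C4→E 14×6=84
  latency cost 228, fixed 175 → total 403.
Compare {A, D}: latency cost 287 + fixed 123 = 410.
Compare {D}: latency cost 377 + fixed 48 = 425.
Compare {A, D, E}: latency cost 228 + fixed 250 = 478.
All other subsets cost ≥ 410. Minimum total cost: 403.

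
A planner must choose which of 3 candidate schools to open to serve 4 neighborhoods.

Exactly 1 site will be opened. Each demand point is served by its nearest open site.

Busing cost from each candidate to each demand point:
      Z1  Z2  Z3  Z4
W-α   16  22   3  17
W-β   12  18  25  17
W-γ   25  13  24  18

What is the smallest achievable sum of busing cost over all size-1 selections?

Open {W-α}.
  Z1→W-α 16, Z2→W-α 22, Z3→W-α 3, Z4→W-α 17  ⇒ total 58.
Compare {W-β}: total 72.
Compare {W-γ}: total 80.

58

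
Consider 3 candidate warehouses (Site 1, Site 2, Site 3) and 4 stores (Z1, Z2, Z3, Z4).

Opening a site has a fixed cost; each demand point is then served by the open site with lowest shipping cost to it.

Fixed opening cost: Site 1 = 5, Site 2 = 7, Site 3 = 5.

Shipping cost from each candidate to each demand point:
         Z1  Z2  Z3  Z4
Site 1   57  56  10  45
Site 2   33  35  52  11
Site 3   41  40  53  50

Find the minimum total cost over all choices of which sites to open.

101

Open {Site 1, Site 2}: assign each demand point to its cheapest open site.
  Z1→Site 2 33, Z2→Site 2 35, Z3→Site 1 10, Z4→Site 2 11
  shipping cost 89, fixed 12 → total 101.
Compare {Site 1, Site 2, Site 3}: shipping cost 89 + fixed 17 = 106.
Compare {Site 2}: shipping cost 131 + fixed 7 = 138.
Compare {Site 2, Site 3}: shipping cost 131 + fixed 12 = 143.
All other subsets cost ≥ 106. Minimum total cost: 101.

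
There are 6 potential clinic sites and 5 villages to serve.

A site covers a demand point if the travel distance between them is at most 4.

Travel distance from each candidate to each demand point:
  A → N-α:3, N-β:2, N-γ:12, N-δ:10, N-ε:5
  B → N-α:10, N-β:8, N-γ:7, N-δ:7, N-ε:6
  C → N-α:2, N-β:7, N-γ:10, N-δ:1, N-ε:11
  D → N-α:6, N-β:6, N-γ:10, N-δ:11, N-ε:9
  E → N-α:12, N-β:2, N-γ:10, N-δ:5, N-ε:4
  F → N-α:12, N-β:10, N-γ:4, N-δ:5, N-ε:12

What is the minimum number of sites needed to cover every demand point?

3

Coverage sets (demand points within 4 of each site):
  A: {N-α, N-β}
  B: {}
  C: {N-α, N-δ}
  D: {}
  E: {N-β, N-ε}
  F: {N-γ}
No 2 sites suffice: every size-2 union leaves at least one demand point uncovered.
But {C, E, F} covers everything, so the minimum is 3.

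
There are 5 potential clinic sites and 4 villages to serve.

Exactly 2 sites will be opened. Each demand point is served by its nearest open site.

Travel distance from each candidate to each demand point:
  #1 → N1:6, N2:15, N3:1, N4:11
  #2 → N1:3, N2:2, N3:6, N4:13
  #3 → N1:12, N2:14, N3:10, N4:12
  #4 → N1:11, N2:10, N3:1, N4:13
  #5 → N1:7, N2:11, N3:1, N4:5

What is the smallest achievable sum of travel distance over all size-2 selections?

11

Open {#2, #5}.
  N1→#2 3, N2→#2 2, N3→#5 1, N4→#5 5  ⇒ total 11.
Compare {#1, #2}: total 17.
Compare {#2, #4}: total 19.
No size-2 selection does better; minimum is 11.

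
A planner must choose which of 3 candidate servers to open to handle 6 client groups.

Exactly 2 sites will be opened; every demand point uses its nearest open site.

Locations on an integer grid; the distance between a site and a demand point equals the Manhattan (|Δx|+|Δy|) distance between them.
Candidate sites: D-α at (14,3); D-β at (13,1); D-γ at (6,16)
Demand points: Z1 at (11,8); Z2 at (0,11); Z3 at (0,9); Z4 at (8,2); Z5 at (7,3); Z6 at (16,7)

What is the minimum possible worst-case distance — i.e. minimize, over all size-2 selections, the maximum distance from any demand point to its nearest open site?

Open {D-α, D-γ}.
  Farthest demand point is Z3 at distance 13 (to D-γ); all others are ≤ 13.
With {D-β, D-γ} the worst case is 13.
With {D-α, D-β} the worst case is 22.
No size-2 selection achieves below 13.

13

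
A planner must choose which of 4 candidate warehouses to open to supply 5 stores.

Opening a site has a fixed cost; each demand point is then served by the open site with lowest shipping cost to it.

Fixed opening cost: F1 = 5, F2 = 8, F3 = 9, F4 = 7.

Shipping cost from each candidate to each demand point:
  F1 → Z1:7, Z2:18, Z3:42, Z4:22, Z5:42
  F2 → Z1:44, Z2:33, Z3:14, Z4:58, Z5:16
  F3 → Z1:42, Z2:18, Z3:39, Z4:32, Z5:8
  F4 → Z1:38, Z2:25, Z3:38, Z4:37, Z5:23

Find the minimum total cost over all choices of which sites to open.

90

Open {F1, F2}: assign each demand point to its cheapest open site.
  Z1→F1 7, Z2→F1 18, Z3→F2 14, Z4→F1 22, Z5→F2 16
  shipping cost 77, fixed 13 → total 90.
Compare {F1, F2, F3}: shipping cost 69 + fixed 22 = 91.
Compare {F1, F2, F4}: shipping cost 77 + fixed 20 = 97.
Compare {F1, F2, F3, F4}: shipping cost 69 + fixed 29 = 98.
All other subsets cost ≥ 91. Minimum total cost: 90.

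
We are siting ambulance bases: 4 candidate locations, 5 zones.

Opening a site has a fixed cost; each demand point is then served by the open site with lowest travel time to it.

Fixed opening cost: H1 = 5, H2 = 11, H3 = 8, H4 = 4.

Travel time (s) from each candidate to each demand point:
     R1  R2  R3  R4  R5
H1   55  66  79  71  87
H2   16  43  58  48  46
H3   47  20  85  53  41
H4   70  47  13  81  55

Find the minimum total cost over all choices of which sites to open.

Open {H2, H3, H4}: assign each demand point to its cheapest open site.
  R1→H2 16, R2→H3 20, R3→H4 13, R4→H2 48, R5→H3 41
  travel time 138, fixed 23 → total 161.
Compare {H1, H2, H3, H4}: travel time 138 + fixed 28 = 166.
Compare {H2, H4}: travel time 166 + fixed 15 = 181.
Compare {H3, H4}: travel time 174 + fixed 12 = 186.
All other subsets cost ≥ 166. Minimum total cost: 161.

161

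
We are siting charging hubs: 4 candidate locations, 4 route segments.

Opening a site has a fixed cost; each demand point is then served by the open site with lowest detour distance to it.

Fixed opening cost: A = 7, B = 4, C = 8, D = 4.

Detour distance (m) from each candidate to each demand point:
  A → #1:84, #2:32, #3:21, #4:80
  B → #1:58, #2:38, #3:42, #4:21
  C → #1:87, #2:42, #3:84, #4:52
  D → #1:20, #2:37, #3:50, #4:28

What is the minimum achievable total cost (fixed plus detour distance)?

109

Open {A, B, D}: assign each demand point to its cheapest open site.
  #1→D 20, #2→A 32, #3→A 21, #4→B 21
  detour distance 94, fixed 15 → total 109.
Compare {A, D}: detour distance 101 + fixed 11 = 112.
Compare {A, B, C, D}: detour distance 94 + fixed 23 = 117.
Compare {A, C, D}: detour distance 101 + fixed 19 = 120.
All other subsets cost ≥ 112. Minimum total cost: 109.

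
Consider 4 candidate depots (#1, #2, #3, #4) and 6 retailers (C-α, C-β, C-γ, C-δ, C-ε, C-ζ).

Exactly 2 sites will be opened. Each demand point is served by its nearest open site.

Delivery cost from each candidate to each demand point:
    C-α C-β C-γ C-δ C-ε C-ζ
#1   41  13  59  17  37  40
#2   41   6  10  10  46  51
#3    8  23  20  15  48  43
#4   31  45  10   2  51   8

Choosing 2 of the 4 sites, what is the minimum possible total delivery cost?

Open {#3, #4}.
  C-α→#3 8, C-β→#3 23, C-γ→#4 10, C-δ→#4 2, C-ε→#3 48, C-ζ→#4 8  ⇒ total 99.
Compare {#1, #4}: total 101.
Compare {#2, #4}: total 103.
No size-2 selection does better; minimum is 99.

99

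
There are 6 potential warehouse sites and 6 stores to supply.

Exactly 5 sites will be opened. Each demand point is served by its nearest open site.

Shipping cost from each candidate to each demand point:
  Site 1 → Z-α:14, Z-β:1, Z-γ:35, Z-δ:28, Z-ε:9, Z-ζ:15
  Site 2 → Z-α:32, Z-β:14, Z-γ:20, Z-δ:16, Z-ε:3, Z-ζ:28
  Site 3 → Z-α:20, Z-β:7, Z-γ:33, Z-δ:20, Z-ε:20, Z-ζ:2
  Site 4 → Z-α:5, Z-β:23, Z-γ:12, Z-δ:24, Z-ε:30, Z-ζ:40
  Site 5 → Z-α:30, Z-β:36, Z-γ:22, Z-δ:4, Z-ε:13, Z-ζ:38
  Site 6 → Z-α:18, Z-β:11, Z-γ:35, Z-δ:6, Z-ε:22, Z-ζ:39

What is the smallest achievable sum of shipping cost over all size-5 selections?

Open {Site 1, Site 2, Site 3, Site 4, Site 5}.
  Z-α→Site 4 5, Z-β→Site 1 1, Z-γ→Site 4 12, Z-δ→Site 5 4, Z-ε→Site 2 3, Z-ζ→Site 3 2  ⇒ total 27.
Compare {Site 1, Site 2, Site 3, Site 4, Site 6}: total 29.
Compare {Site 1, Site 3, Site 4, Site 5, Site 6}: total 33.
No size-5 selection does better; minimum is 27.

27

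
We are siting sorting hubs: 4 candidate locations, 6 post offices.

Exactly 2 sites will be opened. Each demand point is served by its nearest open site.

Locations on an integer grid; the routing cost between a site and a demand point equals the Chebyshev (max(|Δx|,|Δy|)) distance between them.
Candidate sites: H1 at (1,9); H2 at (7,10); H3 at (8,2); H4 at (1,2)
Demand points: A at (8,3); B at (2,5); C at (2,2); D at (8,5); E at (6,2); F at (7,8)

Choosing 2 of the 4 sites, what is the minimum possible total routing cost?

Open {H3, H4}.
  A→H3 1, B→H4 3, C→H4 1, D→H3 3, E→H3 2, F→H3 6  ⇒ total 16.
Compare {H2, H3}: total 19.
Compare {H1, H3}: total 22.
No size-2 selection does better; minimum is 16.

16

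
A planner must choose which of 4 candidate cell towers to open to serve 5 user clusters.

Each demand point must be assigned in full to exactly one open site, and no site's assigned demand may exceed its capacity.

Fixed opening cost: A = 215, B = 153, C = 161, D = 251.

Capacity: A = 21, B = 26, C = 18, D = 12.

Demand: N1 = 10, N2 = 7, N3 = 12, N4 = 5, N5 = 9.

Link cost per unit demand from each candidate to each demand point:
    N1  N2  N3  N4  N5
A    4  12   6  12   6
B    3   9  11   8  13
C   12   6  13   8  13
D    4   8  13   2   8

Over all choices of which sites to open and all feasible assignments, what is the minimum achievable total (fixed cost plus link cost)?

Open {A, B}; cheapest assignment that respects the capacities:
  A (cap 21, load 21): N3, N5 — cost 12×6 + 9×6 = 126
  B (cap 26, load 22): N1, N2, N4 — cost 10×3 + 7×9 + 5×8 = 133
  Shipping 259, fixed 368 → total 627.
  Any other capacity-feasible assignment to {A, B} ships for at least 259.
Compare {B, C}: its best feasible assignment gives total 720.
Compare {A, B, C}: its best feasible assignment gives total 767.
Every other set of open sites that can feasibly serve all demand totals ≥ 720 even under its best assignment. Minimum: 627.

627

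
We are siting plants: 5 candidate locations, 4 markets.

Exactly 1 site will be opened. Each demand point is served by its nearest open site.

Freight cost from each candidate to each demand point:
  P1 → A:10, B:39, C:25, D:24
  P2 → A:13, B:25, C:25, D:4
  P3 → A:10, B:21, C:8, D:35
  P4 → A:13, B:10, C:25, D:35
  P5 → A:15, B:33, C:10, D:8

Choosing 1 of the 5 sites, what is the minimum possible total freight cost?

66

Open {P5}.
  A→P5 15, B→P5 33, C→P5 10, D→P5 8  ⇒ total 66.
Compare {P2}: total 67.
Compare {P3}: total 74.
No size-1 selection does better; minimum is 66.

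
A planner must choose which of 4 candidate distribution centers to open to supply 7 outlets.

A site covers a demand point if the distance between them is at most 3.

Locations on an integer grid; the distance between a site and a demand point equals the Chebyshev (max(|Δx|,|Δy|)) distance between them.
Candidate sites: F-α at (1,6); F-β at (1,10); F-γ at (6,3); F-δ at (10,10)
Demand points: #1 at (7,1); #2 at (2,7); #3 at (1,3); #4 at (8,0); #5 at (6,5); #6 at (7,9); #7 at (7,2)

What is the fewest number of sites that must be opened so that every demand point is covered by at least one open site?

3

Coverage sets (demand points within 3 of each site):
  F-α: {#2, #3}
  F-β: {#2}
  F-γ: {#1, #4, #5, #7}
  F-δ: {#6}
No 2 sites suffice: every size-2 union leaves at least one demand point uncovered.
But {F-α, F-γ, F-δ} covers everything, so the minimum is 3.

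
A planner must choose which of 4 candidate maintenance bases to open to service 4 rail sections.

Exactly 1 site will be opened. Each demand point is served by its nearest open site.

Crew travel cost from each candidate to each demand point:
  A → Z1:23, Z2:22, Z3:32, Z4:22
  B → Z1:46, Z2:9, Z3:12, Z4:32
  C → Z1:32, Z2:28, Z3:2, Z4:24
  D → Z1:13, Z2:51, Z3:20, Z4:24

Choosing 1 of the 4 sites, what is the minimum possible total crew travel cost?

86

Open {C}.
  Z1→C 32, Z2→C 28, Z3→C 2, Z4→C 24  ⇒ total 86.
Compare {A}: total 99.
Compare {B}: total 99.
No size-1 selection does better; minimum is 86.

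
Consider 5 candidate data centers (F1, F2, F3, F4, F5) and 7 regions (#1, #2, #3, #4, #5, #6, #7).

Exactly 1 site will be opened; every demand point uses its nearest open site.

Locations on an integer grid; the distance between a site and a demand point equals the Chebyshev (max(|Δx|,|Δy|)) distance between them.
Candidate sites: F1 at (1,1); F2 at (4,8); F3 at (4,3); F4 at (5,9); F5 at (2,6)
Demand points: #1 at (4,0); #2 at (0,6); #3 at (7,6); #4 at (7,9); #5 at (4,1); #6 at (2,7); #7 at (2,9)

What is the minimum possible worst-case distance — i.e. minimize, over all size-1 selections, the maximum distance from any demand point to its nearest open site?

Open {F3}.
  Farthest demand point is #4 at distance 6 (to F3); all others are ≤ 6.
With {F5} the worst case is 6.
With {F1} the worst case is 8.
No size-1 selection achieves below 6.

6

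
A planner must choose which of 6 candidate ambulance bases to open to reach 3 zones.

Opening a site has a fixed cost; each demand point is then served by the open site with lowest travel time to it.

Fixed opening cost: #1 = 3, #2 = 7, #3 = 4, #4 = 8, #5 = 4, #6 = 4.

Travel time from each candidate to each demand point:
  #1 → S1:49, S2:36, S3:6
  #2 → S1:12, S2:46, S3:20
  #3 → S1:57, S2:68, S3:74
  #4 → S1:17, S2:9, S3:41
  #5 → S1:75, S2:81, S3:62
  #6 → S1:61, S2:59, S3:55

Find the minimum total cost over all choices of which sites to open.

Open {#1, #4}: assign each demand point to its cheapest open site.
  S1→#4 17, S2→#4 9, S3→#1 6
  travel time 32, fixed 11 → total 43.
Compare {#1, #2, #4}: travel time 27 + fixed 18 = 45.
Compare {#1, #3, #4}: travel time 32 + fixed 15 = 47.
Compare {#1, #4, #5}: travel time 32 + fixed 15 = 47.
All other subsets cost ≥ 45. Minimum total cost: 43.

43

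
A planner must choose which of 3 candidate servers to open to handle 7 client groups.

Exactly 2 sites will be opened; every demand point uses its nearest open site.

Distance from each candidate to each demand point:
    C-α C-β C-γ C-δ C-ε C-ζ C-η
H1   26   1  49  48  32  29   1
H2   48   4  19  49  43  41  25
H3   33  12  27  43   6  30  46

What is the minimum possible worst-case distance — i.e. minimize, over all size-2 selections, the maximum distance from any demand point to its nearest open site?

Open {H1, H3}.
  Farthest demand point is C-δ at distance 43 (to H3); all others are ≤ 43.
With {H2, H3} the worst case is 43.
With {H1, H2} the worst case is 48.
No size-2 selection achieves below 43.

43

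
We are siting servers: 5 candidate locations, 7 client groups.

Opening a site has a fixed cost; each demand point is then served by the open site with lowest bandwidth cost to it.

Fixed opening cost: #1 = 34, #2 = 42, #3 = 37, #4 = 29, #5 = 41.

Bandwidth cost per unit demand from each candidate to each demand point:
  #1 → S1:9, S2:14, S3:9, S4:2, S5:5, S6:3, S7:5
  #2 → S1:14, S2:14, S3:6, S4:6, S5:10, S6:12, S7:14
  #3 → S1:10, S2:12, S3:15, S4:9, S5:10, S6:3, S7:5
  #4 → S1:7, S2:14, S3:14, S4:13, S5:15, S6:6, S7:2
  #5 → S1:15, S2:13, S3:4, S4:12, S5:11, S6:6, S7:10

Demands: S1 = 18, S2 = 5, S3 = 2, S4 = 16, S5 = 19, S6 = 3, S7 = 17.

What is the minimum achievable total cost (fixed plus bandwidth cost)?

Open {#1, #4}: assign each demand point to its cheapest open site.
  S1→#4 18×7=126, S2→#1 5×14=70, S3→#1 2×9=18, S4→#1 16×2=32, S5→#1 19×5=95, S6→#1 3×3=9, S7→#4 17×2=34
  bandwidth cost 384, fixed 63 → total 447.
Compare {#1, #4, #5}: bandwidth cost 369 + fixed 104 = 473.
Compare {#1, #3, #4}: bandwidth cost 374 + fixed 100 = 474.
Compare {#1, #2, #4}: bandwidth cost 378 + fixed 105 = 483.
All other subsets cost ≥ 473. Minimum total cost: 447.

447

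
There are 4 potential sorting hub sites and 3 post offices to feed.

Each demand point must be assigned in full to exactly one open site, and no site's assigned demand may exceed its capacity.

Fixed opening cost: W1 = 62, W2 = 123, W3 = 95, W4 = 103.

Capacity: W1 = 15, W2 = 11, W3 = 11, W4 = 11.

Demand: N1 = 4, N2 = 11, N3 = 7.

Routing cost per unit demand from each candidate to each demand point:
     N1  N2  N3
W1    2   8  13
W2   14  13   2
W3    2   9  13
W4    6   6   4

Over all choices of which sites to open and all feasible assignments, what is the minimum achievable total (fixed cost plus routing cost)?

289

Open {W1, W4}; cheapest assignment that respects the capacities:
  W1 (cap 15, load 15): N1, N2 — cost 4×2 + 11×8 = 96
  W4 (cap 11, load 7): N3 — cost 7×4 = 28
  Shipping 124, fixed 165 → total 289.
  Any other capacity-feasible assignment to {W1, W4} ships for at least 124.
Compare {W1, W2}: its best feasible assignment gives total 295.
Compare {W1, W3}: its best feasible assignment gives total 344.
Every other set of open sites that can feasibly serve all demand totals ≥ 295 even under its best assignment. Minimum: 289.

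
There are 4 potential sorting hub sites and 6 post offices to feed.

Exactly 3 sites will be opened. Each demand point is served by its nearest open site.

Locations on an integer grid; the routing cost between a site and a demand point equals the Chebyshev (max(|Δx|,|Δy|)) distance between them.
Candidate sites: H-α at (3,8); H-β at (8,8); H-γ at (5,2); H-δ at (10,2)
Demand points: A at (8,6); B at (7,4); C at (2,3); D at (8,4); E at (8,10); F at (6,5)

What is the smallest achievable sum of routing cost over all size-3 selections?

Open {H-β, H-γ, H-δ}.
  A→H-β 2, B→H-γ 2, C→H-γ 3, D→H-δ 2, E→H-β 2, F→H-β 3  ⇒ total 14.
Compare {H-α, H-β, H-γ}: total 15.
Compare {H-α, H-β, H-δ}: total 17.
No size-3 selection does better; minimum is 14.

14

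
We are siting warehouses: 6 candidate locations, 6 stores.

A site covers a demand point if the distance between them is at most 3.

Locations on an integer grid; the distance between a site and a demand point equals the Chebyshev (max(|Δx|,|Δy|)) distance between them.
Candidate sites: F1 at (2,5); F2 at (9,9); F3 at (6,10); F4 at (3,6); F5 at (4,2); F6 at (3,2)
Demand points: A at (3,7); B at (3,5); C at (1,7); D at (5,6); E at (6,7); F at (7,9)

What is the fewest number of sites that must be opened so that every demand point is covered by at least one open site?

2

Coverage sets (demand points within 3 of each site):
  F1: {A, B, C, D}
  F2: {E, F}
  F3: {A, E, F}
  F4: {A, B, C, D, E}
  F5: {B}
  F6: {B}
No single site covers all 6 demand points.
But {F1, F2} covers everything, so the minimum is 2.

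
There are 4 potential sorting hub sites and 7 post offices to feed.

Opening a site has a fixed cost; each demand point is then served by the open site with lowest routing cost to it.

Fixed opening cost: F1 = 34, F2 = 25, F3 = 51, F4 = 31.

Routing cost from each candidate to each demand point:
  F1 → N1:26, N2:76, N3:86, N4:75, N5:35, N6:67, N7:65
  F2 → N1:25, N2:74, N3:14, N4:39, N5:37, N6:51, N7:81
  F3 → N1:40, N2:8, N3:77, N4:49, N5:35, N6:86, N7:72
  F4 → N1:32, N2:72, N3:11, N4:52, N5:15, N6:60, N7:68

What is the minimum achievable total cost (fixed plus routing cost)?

320

Open {F2, F3}: assign each demand point to its cheapest open site.
  N1→F2 25, N2→F3 8, N3→F2 14, N4→F2 39, N5→F3 35, N6→F2 51, N7→F3 72
  routing cost 244, fixed 76 → total 320.
Compare {F2, F3, F4}: routing cost 217 + fixed 107 = 324.
Compare {F3, F4}: routing cost 243 + fixed 82 = 325.
Compare {F2, F4}: routing cost 281 + fixed 56 = 337.
All other subsets cost ≥ 324. Minimum total cost: 320.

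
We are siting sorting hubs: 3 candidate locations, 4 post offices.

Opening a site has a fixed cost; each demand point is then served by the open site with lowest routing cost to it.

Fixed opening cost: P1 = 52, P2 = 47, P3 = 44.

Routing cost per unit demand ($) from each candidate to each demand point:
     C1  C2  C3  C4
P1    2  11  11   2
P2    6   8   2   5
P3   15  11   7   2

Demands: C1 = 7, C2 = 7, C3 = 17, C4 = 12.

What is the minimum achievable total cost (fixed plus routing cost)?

Open {P1, P2}: assign each demand point to its cheapest open site.
  C1→P1 7×2=14, C2→P2 7×8=56, C3→P2 17×2=34, C4→P1 12×2=24
  routing cost 128, fixed 99 → total 227.
Compare {P2}: routing cost 192 + fixed 47 = 239.
Compare {P2, P3}: routing cost 156 + fixed 91 = 247.
Compare {P1, P2, P3}: routing cost 128 + fixed 143 = 271.
All other subsets cost ≥ 239. Minimum total cost: 227.

227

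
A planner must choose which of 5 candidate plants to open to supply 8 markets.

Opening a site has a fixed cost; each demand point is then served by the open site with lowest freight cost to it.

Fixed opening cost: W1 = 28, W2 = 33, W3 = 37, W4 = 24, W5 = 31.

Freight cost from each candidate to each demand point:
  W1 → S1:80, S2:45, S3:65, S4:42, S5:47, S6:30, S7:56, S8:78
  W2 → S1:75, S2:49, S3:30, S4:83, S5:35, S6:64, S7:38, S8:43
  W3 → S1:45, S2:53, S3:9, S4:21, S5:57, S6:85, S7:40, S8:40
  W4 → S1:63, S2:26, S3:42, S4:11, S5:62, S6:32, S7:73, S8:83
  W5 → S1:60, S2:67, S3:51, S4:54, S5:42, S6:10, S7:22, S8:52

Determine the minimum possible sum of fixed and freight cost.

297

Open {W3, W4, W5}: assign each demand point to its cheapest open site.
  S1→W3 45, S2→W4 26, S3→W3 9, S4→W4 11, S5→W5 42, S6→W5 10, S7→W5 22, S8→W3 40
  freight cost 205, fixed 92 → total 297.
Compare {W3, W5}: freight cost 242 + fixed 68 = 310.
Compare {W4, W5}: freight cost 265 + fixed 55 = 320.
Compare {W3, W4}: freight cost 260 + fixed 61 = 321.
All other subsets cost ≥ 310. Minimum total cost: 297.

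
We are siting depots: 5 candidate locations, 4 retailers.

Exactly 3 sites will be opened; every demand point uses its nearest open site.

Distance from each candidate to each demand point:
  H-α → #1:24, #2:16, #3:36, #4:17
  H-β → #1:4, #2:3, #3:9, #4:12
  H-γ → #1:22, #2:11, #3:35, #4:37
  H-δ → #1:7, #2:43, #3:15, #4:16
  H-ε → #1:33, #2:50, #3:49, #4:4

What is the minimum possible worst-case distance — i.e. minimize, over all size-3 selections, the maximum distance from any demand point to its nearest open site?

Open {H-α, H-β, H-ε}.
  Farthest demand point is #3 at distance 9 (to H-β); all others are ≤ 9.
With {H-β, H-γ, H-ε} the worst case is 9.
With {H-β, H-δ, H-ε} the worst case is 9.
No size-3 selection achieves below 9.

9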